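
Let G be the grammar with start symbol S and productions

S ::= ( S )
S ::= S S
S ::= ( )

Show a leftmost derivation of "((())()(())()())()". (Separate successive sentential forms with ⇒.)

S ⇒ SS ⇒ (S)S ⇒ (SS)S ⇒ (SSS)S ⇒ ((S)SS)S ⇒ ((())SS)S ⇒ ((())()S)S ⇒ ((())()SS)S ⇒ ((())()SSS)S ⇒ ((())()(S)SS)S ⇒ ((())()(())SS)S ⇒ ((())()(())()S)S ⇒ ((())()(())()())S ⇒ ((())()(())()())()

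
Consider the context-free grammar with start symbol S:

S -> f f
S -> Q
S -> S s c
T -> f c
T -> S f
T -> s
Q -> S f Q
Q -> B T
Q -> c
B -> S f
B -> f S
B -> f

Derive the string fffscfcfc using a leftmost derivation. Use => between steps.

S => Q => BT => fST => fQT => fSfQT => fSscfQT => fffscfQT => fffscfcT => fffscfcfc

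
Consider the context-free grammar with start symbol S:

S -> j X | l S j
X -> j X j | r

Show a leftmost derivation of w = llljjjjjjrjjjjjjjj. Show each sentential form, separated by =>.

S => lSj => llSjj => lllSjjj => llljXjjj => llljjXjjjj => llljjjXjjjjj => llljjjjXjjjjjj => llljjjjjXjjjjjjj => llljjjjjjXjjjjjjjj => llljjjjjjrjjjjjjjj

S => lSj   [S -> l S j]
lSj => llSjj   [S -> l S j]
llSjj => lllSjjj   [S -> l S j]
lllSjjj => llljXjjj   [S -> j X]
llljXjjj => llljjXjjjj   [X -> j X j]
llljjXjjjj => llljjjXjjjjj   [X -> j X j]
llljjjXjjjjj => llljjjjXjjjjjj   [X -> j X j]
llljjjjXjjjjjj => llljjjjjXjjjjjjj   [X -> j X j]
llljjjjjXjjjjjjj => llljjjjjjXjjjjjjjj   [X -> j X j]
llljjjjjjXjjjjjjjj => llljjjjjjrjjjjjjjj   [X -> r]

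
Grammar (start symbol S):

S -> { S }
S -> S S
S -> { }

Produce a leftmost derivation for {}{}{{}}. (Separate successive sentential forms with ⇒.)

S ⇒ SS ⇒ SSS ⇒ {}SS ⇒ {}{}S ⇒ {}{}{S} ⇒ {}{}{{}}

S ⇒ SS   [S -> S S]
SS ⇒ SSS   [S -> S S]
SSS ⇒ {}SS   [S -> { }]
{}SS ⇒ {}{}S   [S -> { }]
{}{}S ⇒ {}{}{S}   [S -> { S }]
{}{}{S} ⇒ {}{}{{}}   [S -> { }]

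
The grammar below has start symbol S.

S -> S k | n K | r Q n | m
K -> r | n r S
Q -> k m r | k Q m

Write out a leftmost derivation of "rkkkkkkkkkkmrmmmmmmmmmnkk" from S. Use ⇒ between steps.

S ⇒ Sk ⇒ Skk ⇒ rQnkk ⇒ rkQmnkk ⇒ rkkQmmnkk ⇒ rkkkQmmmnkk ⇒ rkkkkQmmmmnkk ⇒ rkkkkkQmmmmmnkk ⇒ rkkkkkkQmmmmmmnkk ⇒ rkkkkkkkQmmmmmmmnkk ⇒ rkkkkkkkkQmmmmmmmmnkk ⇒ rkkkkkkkkkQmmmmmmmmmnkk ⇒ rkkkkkkkkkkmrmmmmmmmmmnkk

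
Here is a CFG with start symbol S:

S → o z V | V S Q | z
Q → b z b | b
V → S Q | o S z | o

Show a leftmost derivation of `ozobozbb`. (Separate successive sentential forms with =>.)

S => VSQ => SQSQ => ozVQSQ => ozoQSQ => ozobSQ => ozobVSQQ => ozoboSQQ => ozobozQQ => ozobozbQ => ozobozbb

S => VSQ   [S → V S Q]
VSQ => SQSQ   [V → S Q]
SQSQ => ozVQSQ   [S → o z V]
ozVQSQ => ozoQSQ   [V → o]
ozoQSQ => ozobSQ   [Q → b]
ozobSQ => ozobVSQQ   [S → V S Q]
ozobVSQQ => ozoboSQQ   [V → o]
ozoboSQQ => ozobozQQ   [S → z]
ozobozQQ => ozobozbQ   [Q → b]
ozobozbQ => ozobozbb   [Q → b]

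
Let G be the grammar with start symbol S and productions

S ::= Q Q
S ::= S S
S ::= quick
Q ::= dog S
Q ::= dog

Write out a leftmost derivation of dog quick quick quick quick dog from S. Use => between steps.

S => Q Q   [S ::= Q Q]
Q Q => dog S Q   [Q ::= dog S]
dog S Q => dog S S Q   [S ::= S S]
dog S S Q => dog S S S Q   [S ::= S S]
dog S S S Q => dog S S S S Q   [S ::= S S]
dog S S S S Q => dog quick S S S Q   [S ::= quick]
dog quick S S S Q => dog quick quick S S Q   [S ::= quick]
dog quick quick S S Q => dog quick quick quick S Q   [S ::= quick]
dog quick quick quick S Q => dog quick quick quick quick Q   [S ::= quick]
dog quick quick quick quick Q => dog quick quick quick quick dog   [Q ::= dog]

S => Q Q => dog S Q => dog S S Q => dog S S S Q => dog S S S S Q => dog quick S S S Q => dog quick quick S S Q => dog quick quick quick S Q => dog quick quick quick quick Q => dog quick quick quick quick dog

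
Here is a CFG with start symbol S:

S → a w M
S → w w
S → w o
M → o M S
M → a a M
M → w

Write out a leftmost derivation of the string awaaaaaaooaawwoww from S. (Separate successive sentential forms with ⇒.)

S ⇒ awM ⇒ awaaM ⇒ awaaaaM ⇒ awaaaaaaM ⇒ awaaaaaaoMS ⇒ awaaaaaaooMSS ⇒ awaaaaaaooaaMSS ⇒ awaaaaaaooaawSS ⇒ awaaaaaaooaawwoS ⇒ awaaaaaaooaawwoww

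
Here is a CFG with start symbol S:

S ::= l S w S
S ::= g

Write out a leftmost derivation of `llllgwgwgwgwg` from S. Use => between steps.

S => lSwS => llSwSwS => lllSwSwSwS => llllSwSwSwSwS => llllgwSwSwSwS => llllgwgwSwSwS => llllgwgwgwSwS => llllgwgwgwgwS => llllgwgwgwgwg

S => lSwS   [S ::= l S w S]
lSwS => llSwSwS   [S ::= l S w S]
llSwSwS => lllSwSwSwS   [S ::= l S w S]
lllSwSwSwS => llllSwSwSwSwS   [S ::= l S w S]
llllSwSwSwSwS => llllgwSwSwSwS   [S ::= g]
llllgwSwSwSwS => llllgwgwSwSwS   [S ::= g]
llllgwgwSwSwS => llllgwgwgwSwS   [S ::= g]
llllgwgwgwSwS => llllgwgwgwgwS   [S ::= g]
llllgwgwgwgwS => llllgwgwgwgwg   [S ::= g]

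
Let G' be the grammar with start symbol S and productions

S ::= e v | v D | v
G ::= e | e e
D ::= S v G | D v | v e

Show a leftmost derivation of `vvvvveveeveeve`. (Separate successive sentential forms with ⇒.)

S ⇒ vD ⇒ vSvG ⇒ vvDvG ⇒ vvSvGvG ⇒ vvvDvGvG ⇒ vvvSvGvGvG ⇒ vvvvDvGvGvG ⇒ vvvvvevGvGvG ⇒ vvvvveveevGvG ⇒ vvvvveveeveevG ⇒ vvvvveveeveeve

S ⇒ vD   [S ::= v D]
vD ⇒ vSvG   [D ::= S v G]
vSvG ⇒ vvDvG   [S ::= v D]
vvDvG ⇒ vvSvGvG   [D ::= S v G]
vvSvGvG ⇒ vvvDvGvG   [S ::= v D]
vvvDvGvG ⇒ vvvSvGvGvG   [D ::= S v G]
vvvSvGvGvG ⇒ vvvvDvGvGvG   [S ::= v D]
vvvvDvGvGvG ⇒ vvvvvevGvGvG   [D ::= v e]
vvvvvevGvGvG ⇒ vvvvveveevGvG   [G ::= e e]
vvvvveveevGvG ⇒ vvvvveveeveevG   [G ::= e e]
vvvvveveeveevG ⇒ vvvvveveeveeve   [G ::= e]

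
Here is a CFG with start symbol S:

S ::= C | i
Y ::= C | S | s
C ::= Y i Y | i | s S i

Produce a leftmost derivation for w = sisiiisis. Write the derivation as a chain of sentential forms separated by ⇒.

S ⇒ C ⇒ YiY ⇒ CiY ⇒ YiYiY ⇒ siYiY ⇒ siSiY ⇒ siCiY ⇒ siYiYiY ⇒ siSiYiY ⇒ siCiYiY ⇒ sisSiiYiY ⇒ sisiiiYiY ⇒ sisiiisiY ⇒ sisiiisis

S ⇒ C   [S ::= C]
C ⇒ YiY   [C ::= Y i Y]
YiY ⇒ CiY   [Y ::= C]
CiY ⇒ YiYiY   [C ::= Y i Y]
YiYiY ⇒ siYiY   [Y ::= s]
siYiY ⇒ siSiY   [Y ::= S]
siSiY ⇒ siCiY   [S ::= C]
siCiY ⇒ siYiYiY   [C ::= Y i Y]
siYiYiY ⇒ siSiYiY   [Y ::= S]
siSiYiY ⇒ siCiYiY   [S ::= C]
siCiYiY ⇒ sisSiiYiY   [C ::= s S i]
sisSiiYiY ⇒ sisiiiYiY   [S ::= i]
sisiiiYiY ⇒ sisiiisiY   [Y ::= s]
sisiiisiY ⇒ sisiiisis   [Y ::= s]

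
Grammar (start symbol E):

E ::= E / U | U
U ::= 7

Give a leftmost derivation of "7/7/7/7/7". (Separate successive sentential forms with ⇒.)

E ⇒ E/U ⇒ E/U/U ⇒ E/U/U/U ⇒ E/U/U/U/U ⇒ U/U/U/U/U ⇒ 7/U/U/U/U ⇒ 7/7/U/U/U ⇒ 7/7/7/U/U ⇒ 7/7/7/7/U ⇒ 7/7/7/7/7

E ⇒ E/U   [E ::= E / U]
E/U ⇒ E/U/U   [E ::= E / U]
E/U/U ⇒ E/U/U/U   [E ::= E / U]
E/U/U/U ⇒ E/U/U/U/U   [E ::= E / U]
E/U/U/U/U ⇒ U/U/U/U/U   [E ::= U]
U/U/U/U/U ⇒ 7/U/U/U/U   [U ::= 7]
7/U/U/U/U ⇒ 7/7/U/U/U   [U ::= 7]
7/7/U/U/U ⇒ 7/7/7/U/U   [U ::= 7]
7/7/7/U/U ⇒ 7/7/7/7/U   [U ::= 7]
7/7/7/7/U ⇒ 7/7/7/7/7   [U ::= 7]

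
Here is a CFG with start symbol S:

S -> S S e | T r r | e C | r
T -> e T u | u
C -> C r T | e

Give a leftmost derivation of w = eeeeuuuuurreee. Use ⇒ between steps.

S⇒SSe⇒TrrSe⇒eTurrSe⇒eeTuurrSe⇒eeeTuuurrSe⇒eeeeTuuuurrSe⇒eeeeuuuuurrSe⇒eeeeuuuuurreCe⇒eeeeuuuuurreee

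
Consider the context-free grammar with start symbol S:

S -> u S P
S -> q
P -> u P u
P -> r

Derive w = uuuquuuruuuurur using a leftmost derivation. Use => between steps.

S => uSP => uuSPP => uuuSPPP => uuuqPPP => uuuquPuPP => uuuquuPuuPP => uuuquuuPuuuPP => uuuquuuruuuPP => uuuquuuruuuuPuP => uuuquuuruuuuruP => uuuquuuruuuurur

S => uSP   [S -> u S P]
uSP => uuSPP   [S -> u S P]
uuSPP => uuuSPPP   [S -> u S P]
uuuSPPP => uuuqPPP   [S -> q]
uuuqPPP => uuuquPuPP   [P -> u P u]
uuuquPuPP => uuuquuPuuPP   [P -> u P u]
uuuquuPuuPP => uuuquuuPuuuPP   [P -> u P u]
uuuquuuPuuuPP => uuuquuuruuuPP   [P -> r]
uuuquuuruuuPP => uuuquuuruuuuPuP   [P -> u P u]
uuuquuuruuuuPuP => uuuquuuruuuuruP   [P -> r]
uuuquuuruuuuruP => uuuquuuruuuurur   [P -> r]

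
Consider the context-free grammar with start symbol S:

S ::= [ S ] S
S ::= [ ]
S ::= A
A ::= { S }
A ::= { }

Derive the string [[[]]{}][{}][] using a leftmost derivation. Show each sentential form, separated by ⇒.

S ⇒ [S]S ⇒ [[S]S]S ⇒ [[[]]S]S ⇒ [[[]]A]S ⇒ [[[]]{}]S ⇒ [[[]]{}][S]S ⇒ [[[]]{}][A]S ⇒ [[[]]{}][{}]S ⇒ [[[]]{}][{}][]

S ⇒ [S]S   [S ::= [ S ] S]
[S]S ⇒ [[S]S]S   [S ::= [ S ] S]
[[S]S]S ⇒ [[[]]S]S   [S ::= [ ]]
[[[]]S]S ⇒ [[[]]A]S   [S ::= A]
[[[]]A]S ⇒ [[[]]{}]S   [A ::= { }]
[[[]]{}]S ⇒ [[[]]{}][S]S   [S ::= [ S ] S]
[[[]]{}][S]S ⇒ [[[]]{}][A]S   [S ::= A]
[[[]]{}][A]S ⇒ [[[]]{}][{}]S   [A ::= { }]
[[[]]{}][{}]S ⇒ [[[]]{}][{}][]   [S ::= [ ]]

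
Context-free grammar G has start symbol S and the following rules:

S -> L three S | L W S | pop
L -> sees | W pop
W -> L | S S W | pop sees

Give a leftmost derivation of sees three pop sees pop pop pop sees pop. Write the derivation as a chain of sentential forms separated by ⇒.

S ⇒ L three S ⇒ sees three S ⇒ sees three L W S ⇒ sees three W pop W S ⇒ sees three L pop W S ⇒ sees three W pop pop W S ⇒ sees three pop sees pop pop W S ⇒ sees three pop sees pop pop pop sees S ⇒ sees three pop sees pop pop pop sees pop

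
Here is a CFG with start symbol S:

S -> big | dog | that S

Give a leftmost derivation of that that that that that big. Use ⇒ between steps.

S ⇒ that S ⇒ that that S ⇒ that that that S ⇒ that that that that S ⇒ that that that that that S ⇒ that that that that that big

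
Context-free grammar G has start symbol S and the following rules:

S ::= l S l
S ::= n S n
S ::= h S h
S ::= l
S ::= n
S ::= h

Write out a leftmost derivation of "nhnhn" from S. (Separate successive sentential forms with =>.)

S => nSn => nhShn => nhnhn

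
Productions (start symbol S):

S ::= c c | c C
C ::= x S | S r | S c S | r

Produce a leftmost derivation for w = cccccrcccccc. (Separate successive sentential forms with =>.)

S=>cC=>cScS=>ccCcS=>ccScScS=>cccCcScS=>cccSrcScS=>cccccrcScS=>cccccrccccS=>cccccrcccccc

S => cC   [S ::= c C]
cC => cScS   [C ::= S c S]
cScS => ccCcS   [S ::= c C]
ccCcS => ccScScS   [C ::= S c S]
ccScScS => cccCcScS   [S ::= c C]
cccCcScS => cccSrcScS   [C ::= S r]
cccSrcScS => cccccrcScS   [S ::= c c]
cccccrcScS => cccccrccccS   [S ::= c c]
cccccrccccS => cccccrcccccc   [S ::= c c]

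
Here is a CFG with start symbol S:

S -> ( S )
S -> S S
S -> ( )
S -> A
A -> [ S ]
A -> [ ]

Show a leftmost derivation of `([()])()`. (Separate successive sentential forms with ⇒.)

S ⇒ SS   [S -> S S]
SS ⇒ (S)S   [S -> ( S )]
(S)S ⇒ (A)S   [S -> A]
(A)S ⇒ ([S])S   [A -> [ S ]]
([S])S ⇒ ([()])S   [S -> ( )]
([()])S ⇒ ([()])()   [S -> ( )]

S ⇒ SS ⇒ (S)S ⇒ (A)S ⇒ ([S])S ⇒ ([()])S ⇒ ([()])()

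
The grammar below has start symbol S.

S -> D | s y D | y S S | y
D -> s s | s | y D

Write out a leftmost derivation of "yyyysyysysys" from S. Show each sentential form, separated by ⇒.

S ⇒ ySS ⇒ yySSS ⇒ yyySS ⇒ yyyySSS ⇒ yyyysyDSS ⇒ yyyysyyDSS ⇒ yyyysyysSS ⇒ yyyysyysyS ⇒ yyyysyysysyD ⇒ yyyysyysysys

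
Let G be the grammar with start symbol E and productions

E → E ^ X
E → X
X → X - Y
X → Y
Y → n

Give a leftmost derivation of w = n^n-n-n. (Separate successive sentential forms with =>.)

E => E^X   [E → E ^ X]
E^X => X^X   [E → X]
X^X => Y^X   [X → Y]
Y^X => n^X   [Y → n]
n^X => n^X-Y   [X → X - Y]
n^X-Y => n^X-Y-Y   [X → X - Y]
n^X-Y-Y => n^Y-Y-Y   [X → Y]
n^Y-Y-Y => n^n-Y-Y   [Y → n]
n^n-Y-Y => n^n-n-Y   [Y → n]
n^n-n-Y => n^n-n-n   [Y → n]

E => E^X => X^X => Y^X => n^X => n^X-Y => n^X-Y-Y => n^Y-Y-Y => n^n-Y-Y => n^n-n-Y => n^n-n-n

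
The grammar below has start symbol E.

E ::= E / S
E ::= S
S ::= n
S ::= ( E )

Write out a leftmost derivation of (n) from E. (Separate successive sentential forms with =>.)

E => S => (E) => (S) => (n)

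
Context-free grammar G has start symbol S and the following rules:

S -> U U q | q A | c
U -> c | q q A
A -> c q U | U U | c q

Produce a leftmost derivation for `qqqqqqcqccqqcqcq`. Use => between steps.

S=>UUq=>qqAUq=>qqUUUq=>qqqqAUUq=>qqqqUUUUq=>qqqqqqAUUUq=>qqqqqqcqUUUUq=>qqqqqqcqcUUUq=>qqqqqqcqccUUq=>qqqqqqcqccqqAUq=>qqqqqqcqccqqcqUq=>qqqqqqcqccqqcqcq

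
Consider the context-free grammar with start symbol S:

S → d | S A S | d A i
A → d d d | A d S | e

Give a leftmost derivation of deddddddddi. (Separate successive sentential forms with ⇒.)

S ⇒ dAi ⇒ dAdSi ⇒ dAdSdSi ⇒ dAdSdSdSi ⇒ dAdSdSdSdSi ⇒ dedSdSdSdSi ⇒ dedddSdSdSi ⇒ dedddddSdSi ⇒ dedddddddSi ⇒ deddddddddi

S ⇒ dAi   [S → d A i]
dAi ⇒ dAdSi   [A → A d S]
dAdSi ⇒ dAdSdSi   [A → A d S]
dAdSdSi ⇒ dAdSdSdSi   [A → A d S]
dAdSdSdSi ⇒ dAdSdSdSdSi   [A → A d S]
dAdSdSdSdSi ⇒ dedSdSdSdSi   [A → e]
dedSdSdSdSi ⇒ dedddSdSdSi   [S → d]
dedddSdSdSi ⇒ dedddddSdSi   [S → d]
dedddddSdSi ⇒ dedddddddSi   [S → d]
dedddddddSi ⇒ deddddddddi   [S → d]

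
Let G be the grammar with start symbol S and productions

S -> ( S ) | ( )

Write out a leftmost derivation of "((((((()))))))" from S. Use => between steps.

S => (S) => ((S)) => (((S))) => ((((S)))) => (((((S))))) => ((((((S)))))) => ((((((()))))))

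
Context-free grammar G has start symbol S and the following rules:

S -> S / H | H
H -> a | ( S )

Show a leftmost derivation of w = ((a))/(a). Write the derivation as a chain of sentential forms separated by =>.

S => S/H => H/H => (S)/H => (H)/H => ((S))/H => ((H))/H => ((a))/H => ((a))/(S) => ((a))/(H) => ((a))/(a)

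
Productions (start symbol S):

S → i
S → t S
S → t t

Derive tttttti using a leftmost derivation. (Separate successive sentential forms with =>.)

S => tS => ttS => tttS => ttttS => tttttS => ttttttS => tttttti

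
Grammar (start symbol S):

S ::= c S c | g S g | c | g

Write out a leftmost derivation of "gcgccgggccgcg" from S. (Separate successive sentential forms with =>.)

S => gSg   [S ::= g S g]
gSg => gcScg   [S ::= c S c]
gcScg => gcgSgcg   [S ::= g S g]
gcgSgcg => gcgcScgcg   [S ::= c S c]
gcgcScgcg => gcgccSccgcg   [S ::= c S c]
gcgccSccgcg => gcgccgSgccgcg   [S ::= g S g]
gcgccgSgccgcg => gcgccgggccgcg   [S ::= g]

S => gSg => gcScg => gcgSgcg => gcgcScgcg => gcgccSccgcg => gcgccgSgccgcg => gcgccgggccgcg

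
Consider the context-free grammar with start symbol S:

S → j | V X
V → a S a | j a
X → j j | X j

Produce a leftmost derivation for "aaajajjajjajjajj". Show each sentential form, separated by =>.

S => VX   [S → V X]
VX => aSaX   [V → a S a]
aSaX => aVXaX   [S → V X]
aVXaX => aaSaXaX   [V → a S a]
aaSaXaX => aaVXaXaX   [S → V X]
aaVXaXaX => aaaSaXaXaX   [V → a S a]
aaaSaXaXaX => aaaVXaXaXaX   [S → V X]
aaaVXaXaXaX => aaajaXaXaXaX   [V → j a]
aaajaXaXaXaX => aaajajjaXaXaX   [X → j j]
aaajajjaXaXaX => aaajajjajjaXaX   [X → j j]
aaajajjajjaXaX => aaajajjajjajjaX   [X → j j]
aaajajjajjajjaX => aaajajjajjajjajj   [X → j j]

S=>VX=>aSaX=>aVXaX=>aaSaXaX=>aaVXaXaX=>aaaSaXaXaX=>aaaVXaXaXaX=>aaajaXaXaXaX=>aaajajjaXaXaX=>aaajajjajjaXaX=>aaajajjajjajjaX=>aaajajjajjajjajj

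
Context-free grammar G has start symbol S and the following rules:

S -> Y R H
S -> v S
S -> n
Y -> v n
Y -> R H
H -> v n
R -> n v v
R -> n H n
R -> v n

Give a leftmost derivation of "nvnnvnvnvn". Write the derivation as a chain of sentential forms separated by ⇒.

S⇒YRH⇒RHRH⇒nHnHRH⇒nvnnHRH⇒nvnnvnRH⇒nvnnvnvnH⇒nvnnvnvnvn

S ⇒ YRH   [S -> Y R H]
YRH ⇒ RHRH   [Y -> R H]
RHRH ⇒ nHnHRH   [R -> n H n]
nHnHRH ⇒ nvnnHRH   [H -> v n]
nvnnHRH ⇒ nvnnvnRH   [H -> v n]
nvnnvnRH ⇒ nvnnvnvnH   [R -> v n]
nvnnvnvnH ⇒ nvnnvnvnvn   [H -> v n]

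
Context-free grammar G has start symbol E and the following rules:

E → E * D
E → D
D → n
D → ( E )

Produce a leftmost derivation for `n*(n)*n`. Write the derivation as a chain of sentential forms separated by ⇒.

E ⇒ E*D   [E → E * D]
E*D ⇒ E*D*D   [E → E * D]
E*D*D ⇒ D*D*D   [E → D]
D*D*D ⇒ n*D*D   [D → n]
n*D*D ⇒ n*(E)*D   [D → ( E )]
n*(E)*D ⇒ n*(D)*D   [E → D]
n*(D)*D ⇒ n*(n)*D   [D → n]
n*(n)*D ⇒ n*(n)*n   [D → n]

E ⇒ E*D ⇒ E*D*D ⇒ D*D*D ⇒ n*D*D ⇒ n*(E)*D ⇒ n*(D)*D ⇒ n*(n)*D ⇒ n*(n)*n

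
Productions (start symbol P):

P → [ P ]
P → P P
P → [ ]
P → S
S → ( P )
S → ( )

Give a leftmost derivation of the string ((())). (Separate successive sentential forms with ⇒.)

P ⇒ S   [P → S]
S ⇒ (P)   [S → ( P )]
(P) ⇒ (S)   [P → S]
(S) ⇒ ((P))   [S → ( P )]
((P)) ⇒ ((S))   [P → S]
((S)) ⇒ ((()))   [S → ( )]

P⇒S⇒(P)⇒(S)⇒((P))⇒((S))⇒((()))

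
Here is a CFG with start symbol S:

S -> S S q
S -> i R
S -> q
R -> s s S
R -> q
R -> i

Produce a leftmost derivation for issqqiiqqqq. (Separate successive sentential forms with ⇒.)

S ⇒ iR   [S -> i R]
iR ⇒ issS   [R -> s s S]
issS ⇒ issSSq   [S -> S S q]
issSSq ⇒ issSSqSq   [S -> S S q]
issSSqSq ⇒ issqSqSq   [S -> q]
issqSqSq ⇒ issqSSqqSq   [S -> S S q]
issqSSqqSq ⇒ issqqSqqSq   [S -> q]
issqqSqqSq ⇒ issqqiRqqSq   [S -> i R]
issqqiRqqSq ⇒ issqqiiqqSq   [R -> i]
issqqiiqqSq ⇒ issqqiiqqqq   [S -> q]

S ⇒ iR ⇒ issS ⇒ issSSq ⇒ issSSqSq ⇒ issqSqSq ⇒ issqSSqqSq ⇒ issqqSqqSq ⇒ issqqiRqqSq ⇒ issqqiiqqSq ⇒ issqqiiqqqq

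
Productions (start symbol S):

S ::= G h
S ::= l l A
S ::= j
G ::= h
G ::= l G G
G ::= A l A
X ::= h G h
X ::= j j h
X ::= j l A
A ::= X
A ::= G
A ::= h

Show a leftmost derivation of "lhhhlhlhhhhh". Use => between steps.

S => Gh   [S ::= G h]
Gh => lGGh   [G ::= l G G]
lGGh => lAlAGh   [G ::= A l A]
lAlAGh => lXlAGh   [A ::= X]
lXlAGh => lhGhlAGh   [X ::= h G h]
lhGhlAGh => lhhhlAGh   [G ::= h]
lhhhlAGh => lhhhlXGh   [A ::= X]
lhhhlXGh => lhhhlhGhGh   [X ::= h G h]
lhhhlhGhGh => lhhhlhlGGhGh   [G ::= l G G]
lhhhlhlGGhGh => lhhhlhlhGhGh   [G ::= h]
lhhhlhlhGhGh => lhhhlhlhhhGh   [G ::= h]
lhhhlhlhhhGh => lhhhlhlhhhhh   [G ::= h]

S=>Gh=>lGGh=>lAlAGh=>lXlAGh=>lhGhlAGh=>lhhhlAGh=>lhhhlXGh=>lhhhlhGhGh=>lhhhlhlGGhGh=>lhhhlhlhGhGh=>lhhhlhlhhhGh=>lhhhlhlhhhhh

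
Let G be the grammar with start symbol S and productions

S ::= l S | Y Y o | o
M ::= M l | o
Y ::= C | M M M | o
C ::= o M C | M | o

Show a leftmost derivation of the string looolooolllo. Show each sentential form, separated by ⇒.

S ⇒ lS ⇒ lYYo ⇒ lMMMYo ⇒ loMMYo ⇒ looMYo ⇒ looMlYo ⇒ looolYo ⇒ looolMMMo ⇒ loooloMMo ⇒ looolooMo ⇒ looolooMlo ⇒ looolooMllo ⇒ looolooMlllo ⇒ looolooolllo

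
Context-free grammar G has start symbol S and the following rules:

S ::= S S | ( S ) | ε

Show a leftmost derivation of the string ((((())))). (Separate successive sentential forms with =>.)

S => (S) => ((S)) => (((S))) => (((SS))) => ((((S)S))) => ((((SS)S))) => (((((S)S)S))) => ((((()S)S))) => ((((())S))) => ((((()))))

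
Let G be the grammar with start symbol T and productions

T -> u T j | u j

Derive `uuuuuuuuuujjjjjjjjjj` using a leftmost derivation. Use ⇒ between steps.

T⇒uTj⇒uuTjj⇒uuuTjjj⇒uuuuTjjjj⇒uuuuuTjjjjj⇒uuuuuuTjjjjjj⇒uuuuuuuTjjjjjjj⇒uuuuuuuuTjjjjjjjj⇒uuuuuuuuuTjjjjjjjjj⇒uuuuuuuuuujjjjjjjjjj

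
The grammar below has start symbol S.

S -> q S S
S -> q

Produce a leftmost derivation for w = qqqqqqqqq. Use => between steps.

S=>qSS=>qqS=>qqqSS=>qqqqSSS=>qqqqqSSSS=>qqqqqqSSS=>qqqqqqqSS=>qqqqqqqqS=>qqqqqqqqq

S => qSS   [S -> q S S]
qSS => qqS   [S -> q]
qqS => qqqSS   [S -> q S S]
qqqSS => qqqqSSS   [S -> q S S]
qqqqSSS => qqqqqSSSS   [S -> q S S]
qqqqqSSSS => qqqqqqSSS   [S -> q]
qqqqqqSSS => qqqqqqqSS   [S -> q]
qqqqqqqSS => qqqqqqqqS   [S -> q]
qqqqqqqqS => qqqqqqqqq   [S -> q]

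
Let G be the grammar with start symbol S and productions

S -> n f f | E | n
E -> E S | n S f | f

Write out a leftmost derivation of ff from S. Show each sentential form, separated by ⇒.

S ⇒ E   [S -> E]
E ⇒ ES   [E -> E S]
ES ⇒ fS   [E -> f]
fS ⇒ fE   [S -> E]
fE ⇒ ff   [E -> f]

S⇒E⇒ES⇒fS⇒fE⇒ff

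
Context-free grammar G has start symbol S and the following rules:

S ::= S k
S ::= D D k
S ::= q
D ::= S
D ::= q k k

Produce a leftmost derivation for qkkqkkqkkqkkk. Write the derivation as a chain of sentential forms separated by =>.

S => DDk   [S ::= D D k]
DDk => qkkDk   [D ::= q k k]
qkkDk => qkkSk   [D ::= S]
qkkSk => qkkDDkk   [S ::= D D k]
qkkDDkk => qkkqkkDkk   [D ::= q k k]
qkkqkkDkk => qkkqkkSkk   [D ::= S]
qkkqkkSkk => qkkqkkDDkkk   [S ::= D D k]
qkkqkkDDkkk => qkkqkkqkkDkkk   [D ::= q k k]
qkkqkkqkkDkkk => qkkqkkqkkSkkk   [D ::= S]
qkkqkkqkkSkkk => qkkqkkqkkqkkk   [S ::= q]

S => DDk => qkkDk => qkkSk => qkkDDkk => qkkqkkDkk => qkkqkkSkk => qkkqkkDDkkk => qkkqkkqkkDkkk => qkkqkkqkkSkkk => qkkqkkqkkqkkk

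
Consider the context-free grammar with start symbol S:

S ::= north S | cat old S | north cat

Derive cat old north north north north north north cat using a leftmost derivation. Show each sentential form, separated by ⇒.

S ⇒ cat old S   [S ::= cat old S]
cat old S ⇒ cat old north S   [S ::= north S]
cat old north S ⇒ cat old north north S   [S ::= north S]
cat old north north S ⇒ cat old north north north S   [S ::= north S]
cat old north north north S ⇒ cat old north north north north S   [S ::= north S]
cat old north north north north S ⇒ cat old north north north north north S   [S ::= north S]
cat old north north north north north S ⇒ cat old north north north north north north cat   [S ::= north cat]

S ⇒ cat old S ⇒ cat old north S ⇒ cat old north north S ⇒ cat old north north north S ⇒ cat old north north north north S ⇒ cat old north north north north north S ⇒ cat old north north north north north north cat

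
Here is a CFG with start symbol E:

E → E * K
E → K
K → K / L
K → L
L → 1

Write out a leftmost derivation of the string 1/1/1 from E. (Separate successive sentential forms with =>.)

E => K   [E → K]
K => K/L   [K → K / L]
K/L => K/L/L   [K → K / L]
K/L/L => L/L/L   [K → L]
L/L/L => 1/L/L   [L → 1]
1/L/L => 1/1/L   [L → 1]
1/1/L => 1/1/1   [L → 1]

E => K => K/L => K/L/L => L/L/L => 1/L/L => 1/1/L => 1/1/1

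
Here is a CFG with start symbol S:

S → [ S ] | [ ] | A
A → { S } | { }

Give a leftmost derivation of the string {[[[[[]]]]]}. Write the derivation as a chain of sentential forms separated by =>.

S => A => {S} => {[S]} => {[[S]]} => {[[[S]]]} => {[[[[S]]]]} => {[[[[[]]]]]}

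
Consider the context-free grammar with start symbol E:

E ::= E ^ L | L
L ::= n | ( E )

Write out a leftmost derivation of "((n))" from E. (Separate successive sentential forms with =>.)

E => L => (E) => (L) => ((E)) => ((L)) => ((n))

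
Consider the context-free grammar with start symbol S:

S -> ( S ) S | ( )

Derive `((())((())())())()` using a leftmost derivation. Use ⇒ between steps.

S ⇒ (S)S   [S -> ( S ) S]
(S)S ⇒ ((S)S)S   [S -> ( S ) S]
((S)S)S ⇒ ((())S)S   [S -> ( )]
((())S)S ⇒ ((())(S)S)S   [S -> ( S ) S]
((())(S)S)S ⇒ ((())((S)S)S)S   [S -> ( S ) S]
((())((S)S)S)S ⇒ ((())((())S)S)S   [S -> ( )]
((())((())S)S)S ⇒ ((())((())())S)S   [S -> ( )]
((())((())())S)S ⇒ ((())((())())())S   [S -> ( )]
((())((())())())S ⇒ ((())((())())())()   [S -> ( )]

S ⇒ (S)S ⇒ ((S)S)S ⇒ ((())S)S ⇒ ((())(S)S)S ⇒ ((())((S)S)S)S ⇒ ((())((())S)S)S ⇒ ((())((())())S)S ⇒ ((())((())())())S ⇒ ((())((())())())()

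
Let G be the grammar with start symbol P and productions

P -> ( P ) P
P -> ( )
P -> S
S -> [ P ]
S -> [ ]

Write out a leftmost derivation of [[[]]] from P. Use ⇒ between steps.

P ⇒ S   [P -> S]
S ⇒ [P]   [S -> [ P ]]
[P] ⇒ [S]   [P -> S]
[S] ⇒ [[P]]   [S -> [ P ]]
[[P]] ⇒ [[S]]   [P -> S]
[[S]] ⇒ [[[]]]   [S -> [ ]]

P⇒S⇒[P]⇒[S]⇒[[P]]⇒[[S]]⇒[[[]]]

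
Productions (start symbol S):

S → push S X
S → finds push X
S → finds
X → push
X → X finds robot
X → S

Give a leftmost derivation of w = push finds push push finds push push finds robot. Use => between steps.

S => push S X => push finds push X X => push finds push S X => push finds push push S X X => push finds push push finds X X => push finds push push finds push X => push finds push push finds push X finds robot => push finds push push finds push push finds robot

S => push S X   [S → push S X]
push S X => push finds push X X   [S → finds push X]
push finds push X X => push finds push S X   [X → S]
push finds push S X => push finds push push S X X   [S → push S X]
push finds push push S X X => push finds push push finds X X   [S → finds]
push finds push push finds X X => push finds push push finds push X   [X → push]
push finds push push finds push X => push finds push push finds push X finds robot   [X → X finds robot]
push finds push push finds push X finds robot => push finds push push finds push push finds robot   [X → push]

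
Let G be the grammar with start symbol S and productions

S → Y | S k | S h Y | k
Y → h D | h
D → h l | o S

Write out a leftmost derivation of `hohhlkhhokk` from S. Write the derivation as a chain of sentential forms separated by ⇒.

S⇒Sk⇒ShYk⇒SkhYk⇒YkhYk⇒hDkhYk⇒hoSkhYk⇒hoYkhYk⇒hohDkhYk⇒hohhlkhYk⇒hohhlkhhDk⇒hohhlkhhoSk⇒hohhlkhhokk

S ⇒ Sk   [S → S k]
Sk ⇒ ShYk   [S → S h Y]
ShYk ⇒ SkhYk   [S → S k]
SkhYk ⇒ YkhYk   [S → Y]
YkhYk ⇒ hDkhYk   [Y → h D]
hDkhYk ⇒ hoSkhYk   [D → o S]
hoSkhYk ⇒ hoYkhYk   [S → Y]
hoYkhYk ⇒ hohDkhYk   [Y → h D]
hohDkhYk ⇒ hohhlkhYk   [D → h l]
hohhlkhYk ⇒ hohhlkhhDk   [Y → h D]
hohhlkhhDk ⇒ hohhlkhhoSk   [D → o S]
hohhlkhhoSk ⇒ hohhlkhhokk   [S → k]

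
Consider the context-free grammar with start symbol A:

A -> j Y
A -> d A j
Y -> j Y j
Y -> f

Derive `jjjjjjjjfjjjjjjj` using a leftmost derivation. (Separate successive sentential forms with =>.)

A => jY => jjYj => jjjYjj => jjjjYjjj => jjjjjYjjjj => jjjjjjYjjjjj => jjjjjjjYjjjjjj => jjjjjjjjYjjjjjjj => jjjjjjjjfjjjjjjj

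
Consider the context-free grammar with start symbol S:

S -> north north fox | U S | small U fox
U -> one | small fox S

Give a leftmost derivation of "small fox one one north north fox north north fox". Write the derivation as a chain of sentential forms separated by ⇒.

S ⇒ U S ⇒ small fox S S ⇒ small fox U S S ⇒ small fox one S S ⇒ small fox one U S S ⇒ small fox one one S S ⇒ small fox one one north north fox S ⇒ small fox one one north north fox north north fox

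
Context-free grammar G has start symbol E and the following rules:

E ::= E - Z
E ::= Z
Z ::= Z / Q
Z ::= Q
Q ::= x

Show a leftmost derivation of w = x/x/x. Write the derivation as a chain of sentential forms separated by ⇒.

E ⇒ Z ⇒ Z/Q ⇒ Z/Q/Q ⇒ Q/Q/Q ⇒ x/Q/Q ⇒ x/x/Q ⇒ x/x/x

E ⇒ Z   [E ::= Z]
Z ⇒ Z/Q   [Z ::= Z / Q]
Z/Q ⇒ Z/Q/Q   [Z ::= Z / Q]
Z/Q/Q ⇒ Q/Q/Q   [Z ::= Q]
Q/Q/Q ⇒ x/Q/Q   [Q ::= x]
x/Q/Q ⇒ x/x/Q   [Q ::= x]
x/x/Q ⇒ x/x/x   [Q ::= x]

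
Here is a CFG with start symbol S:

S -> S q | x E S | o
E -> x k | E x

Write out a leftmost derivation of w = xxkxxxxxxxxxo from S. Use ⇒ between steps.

S ⇒ xES ⇒ xExS ⇒ xExxS ⇒ xExxxS ⇒ xExxxxS ⇒ xExxxxxS ⇒ xExxxxxxS ⇒ xExxxxxxxS ⇒ xExxxxxxxxS ⇒ xExxxxxxxxxS ⇒ xxkxxxxxxxxxS ⇒ xxkxxxxxxxxxo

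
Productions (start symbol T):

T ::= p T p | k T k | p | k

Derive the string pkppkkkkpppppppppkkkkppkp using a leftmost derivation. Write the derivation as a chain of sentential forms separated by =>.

T => pTp => pkTkp => pkpTpkp => pkppTppkp => pkppkTkppkp => pkppkkTkkppkp => pkppkkkTkkkppkp => pkppkkkkTkkkkppkp => pkppkkkkpTpkkkkppkp => pkppkkkkppTppkkkkppkp => pkppkkkkpppTpppkkkkppkp => pkppkkkkppppTppppkkkkppkp => pkppkkkkpppppppppkkkkppkp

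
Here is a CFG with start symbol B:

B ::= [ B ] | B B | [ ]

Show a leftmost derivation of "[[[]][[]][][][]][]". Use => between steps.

B => BB   [B ::= B B]
BB => [B]B   [B ::= [ B ]]
[B]B => [BB]B   [B ::= B B]
[BB]B => [BBB]B   [B ::= B B]
[BBB]B => [[B]BB]B   [B ::= [ B ]]
[[B]BB]B => [[[]]BB]B   [B ::= [ ]]
[[[]]BB]B => [[[]][B]B]B   [B ::= [ B ]]
[[[]][B]B]B => [[[]][[]]B]B   [B ::= [ ]]
[[[]][[]]B]B => [[[]][[]]BB]B   [B ::= B B]
[[[]][[]]BB]B => [[[]][[]]BBB]B   [B ::= B B]
[[[]][[]]BBB]B => [[[]][[]][]BB]B   [B ::= [ ]]
[[[]][[]][]BB]B => [[[]][[]][][]B]B   [B ::= [ ]]
[[[]][[]][][]B]B => [[[]][[]][][][]]B   [B ::= [ ]]
[[[]][[]][][][]]B => [[[]][[]][][][]][]   [B ::= [ ]]

B => BB => [B]B => [BB]B => [BBB]B => [[B]BB]B => [[[]]BB]B => [[[]][B]B]B => [[[]][[]]B]B => [[[]][[]]BB]B => [[[]][[]]BBB]B => [[[]][[]][]BB]B => [[[]][[]][][]B]B => [[[]][[]][][][]]B => [[[]][[]][][][]][]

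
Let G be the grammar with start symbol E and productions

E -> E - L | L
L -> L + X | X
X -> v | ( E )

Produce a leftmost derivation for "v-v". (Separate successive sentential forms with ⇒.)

E ⇒ E-L ⇒ L-L ⇒ X-L ⇒ v-L ⇒ v-X ⇒ v-v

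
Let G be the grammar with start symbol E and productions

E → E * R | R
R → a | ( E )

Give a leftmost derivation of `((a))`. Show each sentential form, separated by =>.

E => R => (E) => (R) => ((E)) => ((R)) => ((a))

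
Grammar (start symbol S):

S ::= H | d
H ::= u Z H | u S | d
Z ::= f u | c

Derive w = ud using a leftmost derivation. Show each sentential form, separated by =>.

S => H   [S ::= H]
H => uS   [H ::= u S]
uS => uH   [S ::= H]
uH => ud   [H ::= d]

S => H => uS => uH => ud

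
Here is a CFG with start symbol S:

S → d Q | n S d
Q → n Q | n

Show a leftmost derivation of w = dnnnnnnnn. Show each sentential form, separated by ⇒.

S ⇒ dQ ⇒ dnQ ⇒ dnnQ ⇒ dnnnQ ⇒ dnnnnQ ⇒ dnnnnnQ ⇒ dnnnnnnQ ⇒ dnnnnnnnQ ⇒ dnnnnnnnn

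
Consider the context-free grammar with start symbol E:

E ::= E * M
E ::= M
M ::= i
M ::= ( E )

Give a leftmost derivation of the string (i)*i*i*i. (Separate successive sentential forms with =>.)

E => E*M => E*M*M => E*M*M*M => M*M*M*M => (E)*M*M*M => (M)*M*M*M => (i)*M*M*M => (i)*i*M*M => (i)*i*i*M => (i)*i*i*i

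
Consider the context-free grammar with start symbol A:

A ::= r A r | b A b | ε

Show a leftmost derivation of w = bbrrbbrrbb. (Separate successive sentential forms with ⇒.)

A ⇒ bAb ⇒ bbAbb ⇒ bbrArbb ⇒ bbrrArrbb ⇒ bbrrbAbrrbb ⇒ bbrrbbrrbb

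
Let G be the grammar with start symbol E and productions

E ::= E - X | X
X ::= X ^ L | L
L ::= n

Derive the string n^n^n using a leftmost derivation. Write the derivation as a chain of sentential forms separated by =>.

E=>X=>X^L=>X^L^L=>L^L^L=>n^L^L=>n^n^L=>n^n^n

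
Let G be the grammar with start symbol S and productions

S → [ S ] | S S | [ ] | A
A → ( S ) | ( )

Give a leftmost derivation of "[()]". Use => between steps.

S => [S] => [A] => [()]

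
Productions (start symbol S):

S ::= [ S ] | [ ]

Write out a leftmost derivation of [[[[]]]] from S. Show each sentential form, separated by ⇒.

S ⇒ [S]   [S ::= [ S ]]
[S] ⇒ [[S]]   [S ::= [ S ]]
[[S]] ⇒ [[[S]]]   [S ::= [ S ]]
[[[S]]] ⇒ [[[[]]]]   [S ::= [ ]]

S ⇒ [S] ⇒ [[S]] ⇒ [[[S]]] ⇒ [[[[]]]]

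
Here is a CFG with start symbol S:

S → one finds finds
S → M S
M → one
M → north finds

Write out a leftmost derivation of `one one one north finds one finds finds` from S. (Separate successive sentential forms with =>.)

S => M S => one S => one M S => one one S => one one M S => one one one S => one one one M S => one one one north finds S => one one one north finds one finds finds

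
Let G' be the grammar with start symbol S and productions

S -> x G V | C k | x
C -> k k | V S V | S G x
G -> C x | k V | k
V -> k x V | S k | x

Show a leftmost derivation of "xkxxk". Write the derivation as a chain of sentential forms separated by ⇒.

S ⇒ Ck   [S -> C k]
Ck ⇒ VSVk   [C -> V S V]
VSVk ⇒ SkSVk   [V -> S k]
SkSVk ⇒ xkSVk   [S -> x]
xkSVk ⇒ xkxVk   [S -> x]
xkxVk ⇒ xkxxk   [V -> x]

S ⇒ Ck ⇒ VSVk ⇒ SkSVk ⇒ xkSVk ⇒ xkxVk ⇒ xkxxk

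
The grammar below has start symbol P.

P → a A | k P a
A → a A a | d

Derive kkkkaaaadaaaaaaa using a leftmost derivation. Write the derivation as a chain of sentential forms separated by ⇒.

P ⇒ kPa ⇒ kkPaa ⇒ kkkPaaa ⇒ kkkkPaaaa ⇒ kkkkaAaaaa ⇒ kkkkaaAaaaaa ⇒ kkkkaaaAaaaaaa ⇒ kkkkaaaaAaaaaaaa ⇒ kkkkaaaadaaaaaaa

P ⇒ kPa   [P → k P a]
kPa ⇒ kkPaa   [P → k P a]
kkPaa ⇒ kkkPaaa   [P → k P a]
kkkPaaa ⇒ kkkkPaaaa   [P → k P a]
kkkkPaaaa ⇒ kkkkaAaaaa   [P → a A]
kkkkaAaaaa ⇒ kkkkaaAaaaaa   [A → a A a]
kkkkaaAaaaaa ⇒ kkkkaaaAaaaaaa   [A → a A a]
kkkkaaaAaaaaaa ⇒ kkkkaaaaAaaaaaaa   [A → a A a]
kkkkaaaaAaaaaaaa ⇒ kkkkaaaadaaaaaaa   [A → d]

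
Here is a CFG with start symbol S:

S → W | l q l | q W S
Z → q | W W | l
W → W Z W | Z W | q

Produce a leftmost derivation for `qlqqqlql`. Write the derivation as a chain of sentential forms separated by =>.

S => qWS => qZWS => qWWWS => qZWWWS => qlWWWS => qlqWWS => qlqqWS => qlqqqS => qlqqqlql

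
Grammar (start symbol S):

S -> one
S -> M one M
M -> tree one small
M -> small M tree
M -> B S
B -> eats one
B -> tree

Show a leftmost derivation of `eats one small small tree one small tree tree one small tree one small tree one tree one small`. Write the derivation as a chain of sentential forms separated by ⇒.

S ⇒ M one M   [S -> M one M]
M one M ⇒ B S one M   [M -> B S]
B S one M ⇒ eats one S one M   [B -> eats one]
eats one S one M ⇒ eats one M one M one M   [S -> M one M]
eats one M one M one M ⇒ eats one small M tree one M one M   [M -> small M tree]
eats one small M tree one M one M ⇒ eats one small small M tree tree one M one M   [M -> small M tree]
eats one small small M tree tree one M one M ⇒ eats one small small tree one small tree tree one M one M   [M -> tree one small]
eats one small small tree one small tree tree one M one M ⇒ eats one small small tree one small tree tree one small M tree one M   [M -> small M tree]
eats one small small tree one small tree tree one small M tree one M ⇒ eats one small small tree one small tree tree one small tree one small tree one M   [M -> tree one small]
eats one small small tree one small tree tree one small tree one small tree one M ⇒ eats one small small tree one small tree tree one small tree one small tree one tree one small   [M -> tree one small]

S ⇒ M one M ⇒ B S one M ⇒ eats one S one M ⇒ eats one M one M one M ⇒ eats one small M tree one M one M ⇒ eats one small small M tree tree one M one M ⇒ eats one small small tree one small tree tree one M one M ⇒ eats one small small tree one small tree tree one small M tree one M ⇒ eats one small small tree one small tree tree one small tree one small tree one M ⇒ eats one small small tree one small tree tree one small tree one small tree one tree one small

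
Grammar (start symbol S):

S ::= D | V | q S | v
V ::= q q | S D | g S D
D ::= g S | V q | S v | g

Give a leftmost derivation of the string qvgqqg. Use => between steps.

S=>V=>SD=>qSD=>qvD=>qvgS=>qvgqS=>qvgqqS=>qvgqqD=>qvgqqg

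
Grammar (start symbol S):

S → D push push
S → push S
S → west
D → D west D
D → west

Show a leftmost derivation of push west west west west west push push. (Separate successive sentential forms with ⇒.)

S ⇒ push S   [S → push S]
push S ⇒ push D push push   [S → D push push]
push D push push ⇒ push D west D push push   [D → D west D]
push D west D push push ⇒ push D west D west D push push   [D → D west D]
push D west D west D push push ⇒ push west west D west D push push   [D → west]
push west west D west D push push ⇒ push west west west west D push push   [D → west]
push west west west west D push push ⇒ push west west west west west push push   [D → west]

S ⇒ push S ⇒ push D push push ⇒ push D west D push push ⇒ push D west D west D push push ⇒ push west west D west D push push ⇒ push west west west west D push push ⇒ push west west west west west push push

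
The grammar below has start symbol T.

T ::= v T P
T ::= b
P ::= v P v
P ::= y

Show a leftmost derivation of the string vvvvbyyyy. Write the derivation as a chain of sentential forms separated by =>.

T => vTP   [T ::= v T P]
vTP => vvTPP   [T ::= v T P]
vvTPP => vvvTPPP   [T ::= v T P]
vvvTPPP => vvvvTPPPP   [T ::= v T P]
vvvvTPPPP => vvvvbPPPP   [T ::= b]
vvvvbPPPP => vvvvbyPPP   [P ::= y]
vvvvbyPPP => vvvvbyyPP   [P ::= y]
vvvvbyyPP => vvvvbyyyP   [P ::= y]
vvvvbyyyP => vvvvbyyyy   [P ::= y]

T => vTP => vvTPP => vvvTPPP => vvvvTPPPP => vvvvbPPPP => vvvvbyPPP => vvvvbyyPP => vvvvbyyyP => vvvvbyyyy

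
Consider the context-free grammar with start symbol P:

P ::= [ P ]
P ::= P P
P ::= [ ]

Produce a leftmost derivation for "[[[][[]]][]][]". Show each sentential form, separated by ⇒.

P ⇒ PP ⇒ [P]P ⇒ [PP]P ⇒ [[P]P]P ⇒ [[PP]P]P ⇒ [[[]P]P]P ⇒ [[[][P]]P]P ⇒ [[[][[]]]P]P ⇒ [[[][[]]][]]P ⇒ [[[][[]]][]][]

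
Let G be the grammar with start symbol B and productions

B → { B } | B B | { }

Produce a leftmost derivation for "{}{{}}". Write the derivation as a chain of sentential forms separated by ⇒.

B ⇒ BB   [B → B B]
BB ⇒ {}B   [B → { }]
{}B ⇒ {}{B}   [B → { B }]
{}{B} ⇒ {}{{}}   [B → { }]

B ⇒ BB ⇒ {}B ⇒ {}{B} ⇒ {}{{}}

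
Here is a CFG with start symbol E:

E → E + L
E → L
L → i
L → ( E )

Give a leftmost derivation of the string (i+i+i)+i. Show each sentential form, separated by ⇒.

E ⇒ E+L ⇒ L+L ⇒ (E)+L ⇒ (E+L)+L ⇒ (E+L+L)+L ⇒ (L+L+L)+L ⇒ (i+L+L)+L ⇒ (i+i+L)+L ⇒ (i+i+i)+L ⇒ (i+i+i)+i

E ⇒ E+L   [E → E + L]
E+L ⇒ L+L   [E → L]
L+L ⇒ (E)+L   [L → ( E )]
(E)+L ⇒ (E+L)+L   [E → E + L]
(E+L)+L ⇒ (E+L+L)+L   [E → E + L]
(E+L+L)+L ⇒ (L+L+L)+L   [E → L]
(L+L+L)+L ⇒ (i+L+L)+L   [L → i]
(i+L+L)+L ⇒ (i+i+L)+L   [L → i]
(i+i+L)+L ⇒ (i+i+i)+L   [L → i]
(i+i+i)+L ⇒ (i+i+i)+i   [L → i]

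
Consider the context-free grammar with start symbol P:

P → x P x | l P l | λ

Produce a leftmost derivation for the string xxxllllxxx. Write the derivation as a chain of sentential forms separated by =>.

P => xPx => xxPxx => xxxPxxx => xxxlPlxxx => xxxllPllxxx => xxxllllxxx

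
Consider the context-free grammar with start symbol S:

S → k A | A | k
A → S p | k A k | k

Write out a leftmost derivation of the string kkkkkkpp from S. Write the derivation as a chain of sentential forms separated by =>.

S => kA   [S → k A]
kA => kSp   [A → S p]
kSp => kkAp   [S → k A]
kkAp => kkSpp   [A → S p]
kkSpp => kkkApp   [S → k A]
kkkApp => kkkkAkpp   [A → k A k]
kkkkAkpp => kkkkkkpp   [A → k]

S => kA => kSp => kkAp => kkSpp => kkkApp => kkkkAkpp => kkkkkkpp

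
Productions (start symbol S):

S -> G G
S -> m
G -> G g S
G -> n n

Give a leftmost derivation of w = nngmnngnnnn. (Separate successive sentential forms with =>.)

S => GG => GgSG => nngSG => nngmG => nngmGgS => nngmnngS => nngmnngGG => nngmnngnnG => nngmnngnnnn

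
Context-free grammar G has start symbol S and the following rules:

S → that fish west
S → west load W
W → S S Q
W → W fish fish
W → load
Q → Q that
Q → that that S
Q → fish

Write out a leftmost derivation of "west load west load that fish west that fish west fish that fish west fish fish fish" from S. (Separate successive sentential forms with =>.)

S => west load W => west load W fish fish => west load S S Q fish fish => west load west load W S Q fish fish => west load west load S S Q S Q fish fish => west load west load that fish west S Q S Q fish fish => west load west load that fish west that fish west Q S Q fish fish => west load west load that fish west that fish west fish S Q fish fish => west load west load that fish west that fish west fish that fish west Q fish fish => west load west load that fish west that fish west fish that fish west fish fish fish

S => west load W   [S → west load W]
west load W => west load W fish fish   [W → W fish fish]
west load W fish fish => west load S S Q fish fish   [W → S S Q]
west load S S Q fish fish => west load west load W S Q fish fish   [S → west load W]
west load west load W S Q fish fish => west load west load S S Q S Q fish fish   [W → S S Q]
west load west load S S Q S Q fish fish => west load west load that fish west S Q S Q fish fish   [S → that fish west]
west load west load that fish west S Q S Q fish fish => west load west load that fish west that fish west Q S Q fish fish   [S → that fish west]
west load west load that fish west that fish west Q S Q fish fish => west load west load that fish west that fish west fish S Q fish fish   [Q → fish]
west load west load that fish west that fish west fish S Q fish fish => west load west load that fish west that fish west fish that fish west Q fish fish   [S → that fish west]
west load west load that fish west that fish west fish that fish west Q fish fish => west load west load that fish west that fish west fish that fish west fish fish fish   [Q → fish]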